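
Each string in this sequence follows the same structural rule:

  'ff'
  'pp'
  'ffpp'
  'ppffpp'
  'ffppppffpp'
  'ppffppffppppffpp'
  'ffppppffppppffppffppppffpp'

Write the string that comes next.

Each term (from the third on) is the two preceding terms concatenated in order: term 3 = ff·pp = ffpp.
Continuing: ppffppffppppffpp · ffppppffppppffppffppppffpp gives term 8.

ppffppffppppffppffppppffppppffppffppppffpp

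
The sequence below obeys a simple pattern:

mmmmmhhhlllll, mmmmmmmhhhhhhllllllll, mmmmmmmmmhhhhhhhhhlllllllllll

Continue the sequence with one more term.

mmmmmmmmmmmhhhhhhhhhhhhllllllllllllll

Reading off run lengths: m runs 5, 7, 9; h runs 3, 6, 9; l runs 5, 8, 11 — each is linear in n (n = 1, 2, …).
For the next term, n = 4, so the run lengths are 11, 12, 14.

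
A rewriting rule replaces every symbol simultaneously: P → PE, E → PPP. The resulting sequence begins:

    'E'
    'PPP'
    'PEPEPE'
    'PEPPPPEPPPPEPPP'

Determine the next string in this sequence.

PEPPPPEPEPEPEPPPPEPEPEPEPPPPEPEPE

Applying the rule to each of the 15 symbols of PEPPPPEPPPPEPPP gives the pieces PE PPP PE PE PE PE PPP PE PE PE PE PPP PE PE PE, which concatenate to the answer.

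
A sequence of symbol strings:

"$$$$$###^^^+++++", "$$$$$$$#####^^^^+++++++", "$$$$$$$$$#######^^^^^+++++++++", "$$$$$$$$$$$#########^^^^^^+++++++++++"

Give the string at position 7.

Term n consists of 2n+1 $'s, followed by 2n-1 #'s, followed by n+1 ^'s, followed by 2n+1 +'s, where the shown terms are n = 2, 3, 4, 5.
For term 7, n = 8, so the run lengths are 17, 15, 9, 17.

$$$$$$$$$$$$$$$$$###############^^^^^^^^^+++++++++++++++++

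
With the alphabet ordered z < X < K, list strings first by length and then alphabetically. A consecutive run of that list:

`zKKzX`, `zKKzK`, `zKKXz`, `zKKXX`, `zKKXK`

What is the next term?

zKKKz

Find the rightmost character of zKKXK below K, bump it to the next letter, and reset everything to its right to z.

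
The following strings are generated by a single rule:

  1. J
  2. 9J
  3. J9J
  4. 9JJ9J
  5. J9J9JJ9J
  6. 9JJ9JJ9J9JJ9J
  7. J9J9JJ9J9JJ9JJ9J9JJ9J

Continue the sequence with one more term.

Each term (from the third on) is the two preceding terms concatenated in order: term 3 = J·9J = J9J.
The next term joins 9JJ9JJ9J9JJ9J and J9J9JJ9J9JJ9JJ9J9JJ9J.

9JJ9JJ9J9JJ9JJ9J9JJ9J9JJ9JJ9J9JJ9J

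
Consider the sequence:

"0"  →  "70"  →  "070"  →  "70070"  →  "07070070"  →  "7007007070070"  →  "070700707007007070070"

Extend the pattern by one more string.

This is a Fibonacci-style word recurrence s(k) = s(k−2)·s(k−1): e.g. 0·70 = 070.
The next term joins 7007007070070 and 070700707007007070070.

7007007070070070700707007007070070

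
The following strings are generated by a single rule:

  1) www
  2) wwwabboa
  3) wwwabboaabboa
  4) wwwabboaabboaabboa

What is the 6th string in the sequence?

wwwabboaabboaabboaabboaabboa

The strings grow by a fixed suffix abboa each time.
From wwwabboaabboaabboa, 2 further steps: wwwabboaabboaabboa → wwwabboaabboaabboaabboa → (answer).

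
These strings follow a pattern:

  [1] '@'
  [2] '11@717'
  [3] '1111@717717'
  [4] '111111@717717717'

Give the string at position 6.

s(k+1) = 11·s(k)·717, so each term gains 11 as a prefix and 717 as a suffix.
From 111111@717717717, 2 further steps: 111111@717717717 → 11111111@717717717717 → (answer).

1111111111@717717717717717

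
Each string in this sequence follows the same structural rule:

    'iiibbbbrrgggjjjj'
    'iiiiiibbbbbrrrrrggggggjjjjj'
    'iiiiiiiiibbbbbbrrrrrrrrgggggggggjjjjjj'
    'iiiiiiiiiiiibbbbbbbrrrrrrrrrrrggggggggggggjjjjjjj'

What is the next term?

iiiiiiiiiiiiiiibbbbbbbbrrrrrrrrrrrrrrgggggggggggggggjjjjjjjj

The n-th term is 3n i's then n+3 b's then 3n-1 r's then 3n g's then n+3 j's (n = 1, 2, …).
For the next term, n = 5, so the run lengths are 15, 8, 14, 15, 8.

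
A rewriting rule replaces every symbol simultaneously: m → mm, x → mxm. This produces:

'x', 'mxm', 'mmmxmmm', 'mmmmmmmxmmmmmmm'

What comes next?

Applying the rule to each of the 15 symbols of mmmmmmmxmmmmmmm gives the pieces mm mm mm mm mm mm mm mxm mm mm mm mm mm mm mm, which concatenate to the answer.

mmmmmmmmmmmmmmmxmmmmmmmmmmmmmmm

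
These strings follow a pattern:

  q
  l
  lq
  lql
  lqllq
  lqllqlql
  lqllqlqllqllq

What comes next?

From term 3 onward, concatenate the last term with the second-to-last: l·q = lq, lq·l = lql, …
Continuing: lqllqlqllqllq · lqllqlql gives term 8.

lqllqlqllqllqlqllqlql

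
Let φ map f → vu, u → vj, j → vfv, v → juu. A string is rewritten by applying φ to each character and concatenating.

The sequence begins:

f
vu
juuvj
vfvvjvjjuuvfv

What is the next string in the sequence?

Rewriting the 13 symbols of vfvvjvjjuuvfv one by one yields juu vu juu juu vfv juu vfv vfv vj vj juu vu juu; concatenated:

juuvujuujuuvfvjuuvfvvfvvjvjjuuvujuu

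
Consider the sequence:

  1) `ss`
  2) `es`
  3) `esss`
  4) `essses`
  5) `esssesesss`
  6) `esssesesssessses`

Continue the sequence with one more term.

esssesesssesssesesssesesss

This is a Fibonacci-style word recurrence s(k) = s(k−1)·s(k−2): e.g. es·ss = esss.
Continuing: esssesesssessses · esssesesss gives term 7.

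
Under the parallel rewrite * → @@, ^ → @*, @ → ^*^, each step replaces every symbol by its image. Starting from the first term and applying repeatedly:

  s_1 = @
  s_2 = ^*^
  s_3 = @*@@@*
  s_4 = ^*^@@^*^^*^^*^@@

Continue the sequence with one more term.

Rewriting the 16 symbols of ^*^@@^*^^*^^*^@@ one by one yields @* @@ @* ^*^ ^*^ @* @@ @* @* @@ @* @* @@ @* ^*^ ^*^; concatenated:

@*@@@*^*^^*^@*@@@*@*@@@*@*@@@*^*^^*^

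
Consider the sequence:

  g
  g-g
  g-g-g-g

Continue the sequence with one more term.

Each string is two copies of the previous one joined by '-'.
Doubling g-g-g-g with '-' between the halves:

g-g-g-g-g-g-g-g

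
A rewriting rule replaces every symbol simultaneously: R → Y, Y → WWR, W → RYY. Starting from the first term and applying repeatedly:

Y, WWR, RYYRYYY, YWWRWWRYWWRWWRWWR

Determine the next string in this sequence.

Rewriting the 17 symbols of YWWRWWRYWWRWWRWWR one by one yields WWR RYY RYY Y RYY RYY Y WWR RYY RYY Y RYY RYY Y RYY RYY Y; concatenated:

WWRRYYRYYYRYYRYYYWWRRYYRYYYRYYRYYYRYYRYYY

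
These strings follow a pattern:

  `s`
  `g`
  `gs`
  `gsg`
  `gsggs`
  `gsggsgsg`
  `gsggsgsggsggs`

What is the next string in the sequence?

From term 3 onward, concatenate the last term with the second-to-last: g·s = gs, gs·g = gsg, …
The next term joins gsggsgsggsggs and gsggsgsg.

gsggsgsggsggsgsggsgsg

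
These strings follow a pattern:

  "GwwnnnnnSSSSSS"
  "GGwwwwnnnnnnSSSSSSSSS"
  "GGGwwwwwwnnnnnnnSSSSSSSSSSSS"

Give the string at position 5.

The n-th term is n-1 G's then 2n-2 w's then n+3 n's then 3n S's, where the shown terms are n = 2, 3, 4.
Setting n = 6 gives 5, 10, 9, 18 characters in each block.

GGGGGwwwwwwwwwwnnnnnnnnnSSSSSSSSSSSSSSSSSS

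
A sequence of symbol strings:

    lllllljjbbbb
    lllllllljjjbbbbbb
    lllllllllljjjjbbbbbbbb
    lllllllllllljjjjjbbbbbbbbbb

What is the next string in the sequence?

Each string has the form l^{2n+2} j^{n} b^{2n}, where the shown terms are n = 2, 3, 4, 5.
For the next term, n = 6, so the run lengths are 14, 6, 12.

lllllllllllllljjjjjjbbbbbbbbbbbb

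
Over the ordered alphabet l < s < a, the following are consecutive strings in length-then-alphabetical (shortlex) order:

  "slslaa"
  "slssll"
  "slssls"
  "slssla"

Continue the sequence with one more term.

slsssl

Find the rightmost character of slssla below a, bump it to the next letter, and reset everything to its right to l.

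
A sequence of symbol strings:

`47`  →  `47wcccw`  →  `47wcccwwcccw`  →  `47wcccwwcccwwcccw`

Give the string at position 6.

Each term is the previous one with wcccw appended.
From 47wcccwwcccwwcccw, 2 further steps: 47wcccwwcccwwcccw → 47wcccwwcccwwcccwwcccw → (answer).

47wcccwwcccwwcccwwcccwwcccw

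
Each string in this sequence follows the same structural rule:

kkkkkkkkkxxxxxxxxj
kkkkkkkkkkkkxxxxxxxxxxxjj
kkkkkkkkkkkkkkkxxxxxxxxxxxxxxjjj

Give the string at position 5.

Reading off run lengths: k runs 9, 12, 15; x runs 8, 11, 14; j runs 1, 2, 3 — each is linear in n, where the shown terms are n = 3, 4, 5.
For term 5, n = 7, so the run lengths are 21, 20, 5.

kkkkkkkkkkkkkkkkkkkkkxxxxxxxxxxxxxxxxxxxxjjjjj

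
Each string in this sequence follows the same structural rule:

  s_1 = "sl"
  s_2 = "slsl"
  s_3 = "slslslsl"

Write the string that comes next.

Each string is two copies of the previous one concatenated.
One more doubling of slslslsl gives the answer.

slslslslslslslsl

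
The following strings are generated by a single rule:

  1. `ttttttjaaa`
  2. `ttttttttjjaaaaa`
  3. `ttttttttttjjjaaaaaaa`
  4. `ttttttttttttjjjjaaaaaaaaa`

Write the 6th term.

The n-th term is 2n+2 t's then n-1 j's then 2n-1 a's, where the shown terms are n = 2, 3, 4, 5.
For term 6, n = 7, so the run lengths are 16, 6, 13.

ttttttttttttttttjjjjjjaaaaaaaaaaaaa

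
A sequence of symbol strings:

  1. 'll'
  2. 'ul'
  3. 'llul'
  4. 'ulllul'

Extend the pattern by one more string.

This is a Fibonacci-style word recurrence s(k) = s(k−2)·s(k−1): e.g. ll·ul = llul.
So term 5 is llul·ulllul.

llululllul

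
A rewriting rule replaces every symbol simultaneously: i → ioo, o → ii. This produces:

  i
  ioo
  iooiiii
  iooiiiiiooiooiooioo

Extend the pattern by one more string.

iooiiiiiooiooiooiooiooiiiiiooiiiiiooiiiiiooiiii

Replace each of the 19 characters of iooiiiiiooiooiooioo in place — ioo ii ii ioo ioo ioo ioo ioo ii ii ioo ii ii ioo ii ii ioo ii ii — and concatenate.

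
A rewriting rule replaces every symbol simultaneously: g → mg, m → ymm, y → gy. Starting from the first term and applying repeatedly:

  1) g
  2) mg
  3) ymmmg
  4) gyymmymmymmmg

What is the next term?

Applying the rule to each of the 13 symbols of gyymmymmymmmg gives the pieces mg gy gy ymm ymm gy ymm ymm gy ymm ymm ymm mg, which concatenate to the answer.

mggygyymmymmgyymmymmgyymmymmymmmg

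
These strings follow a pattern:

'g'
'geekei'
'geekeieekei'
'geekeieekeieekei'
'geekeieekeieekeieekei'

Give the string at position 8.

geekeieekeieekeieekeieekeieekeieekei

Each term is the previous one with eekei appended.
From geekeieekeieekeieekei, 3 further steps: geekeieekeieekeieekei → geekeieekeieekeieekeieekei → geekeieekeieekeieekeieekeieekei → (answer).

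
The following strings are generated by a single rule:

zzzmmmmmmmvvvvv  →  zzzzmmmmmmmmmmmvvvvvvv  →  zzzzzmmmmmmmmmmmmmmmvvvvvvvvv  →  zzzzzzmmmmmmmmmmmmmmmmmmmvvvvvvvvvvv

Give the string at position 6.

Each string has the form z^{n+2} m^{4n+3} v^{2n+3} (n = 1, 2, …).
Setting n = 6 gives 8, 27, 15 characters in each block.

zzzzzzzzmmmmmmmmmmmmmmmmmmmmmmmmmmmvvvvvvvvvvvvvvv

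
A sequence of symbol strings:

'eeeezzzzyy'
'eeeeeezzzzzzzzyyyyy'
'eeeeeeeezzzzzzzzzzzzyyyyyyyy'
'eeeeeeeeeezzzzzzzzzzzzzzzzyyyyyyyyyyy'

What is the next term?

eeeeeeeeeeeezzzzzzzzzzzzzzzzzzzzyyyyyyyyyyyyyy

Term n consists of 2n+2 e's, followed by 4n z's, followed by 3n-1 y's (n = 1, 2, …).
For the next term, n = 5, so the run lengths are 12, 20, 14.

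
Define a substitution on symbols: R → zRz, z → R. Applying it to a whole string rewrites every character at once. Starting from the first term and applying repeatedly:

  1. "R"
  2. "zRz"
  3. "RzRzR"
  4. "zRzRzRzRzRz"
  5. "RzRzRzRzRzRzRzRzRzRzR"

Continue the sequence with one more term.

Rewriting the 21 symbols of RzRzRzRzRzRzRzRzRzRzR one by one yields zRz R zRz R zRz R zRz R zRz R zRz R zRz R zRz R zRz R zRz R zRz; concatenated:

zRzRzRzRzRzRzRzRzRzRzRzRzRzRzRzRzRzRzRzRzRz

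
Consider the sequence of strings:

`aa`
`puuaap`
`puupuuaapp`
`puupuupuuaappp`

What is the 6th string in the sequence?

Every step adds puu to the front and p to the end of the previous string.
From puupuupuuaappp, 2 further steps: puupuupuuaappp → puupuupuupuuaapppp → (answer).

puupuupuupuupuuaappppp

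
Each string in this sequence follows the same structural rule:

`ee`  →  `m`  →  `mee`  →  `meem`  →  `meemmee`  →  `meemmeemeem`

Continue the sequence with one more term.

From term 3 onward, concatenate the last term with the second-to-last: m·ee = mee, mee·m = meem, …
Continuing: meemmeemeem · meemmee gives term 7.

meemmeemeemmeemmee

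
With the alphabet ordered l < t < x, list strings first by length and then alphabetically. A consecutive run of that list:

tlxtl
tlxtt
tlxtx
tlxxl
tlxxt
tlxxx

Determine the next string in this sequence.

Find the rightmost character of tlxxx below x, bump it to the next letter, and reset everything to its right to l.

ttlll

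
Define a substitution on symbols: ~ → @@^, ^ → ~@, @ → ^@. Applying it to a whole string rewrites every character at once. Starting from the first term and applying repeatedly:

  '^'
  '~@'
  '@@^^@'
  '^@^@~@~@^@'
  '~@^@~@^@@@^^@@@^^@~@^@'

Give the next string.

@@^^@~@^@@@^^@~@^@^@^@~@~@^@^@^@~@~@^@@@^^@~@^@

Applying the rule to each of the 22 symbols of ~@^@~@^@@@^^@@@^^@~@^@ gives the pieces @@^ ^@ ~@ ^@ @@^ ^@ ~@ ^@ ^@ ^@ ~@ ~@ ^@ ^@ ^@ ~@ ~@ ^@ @@^ ^@ ~@ ^@, which concatenate to the answer.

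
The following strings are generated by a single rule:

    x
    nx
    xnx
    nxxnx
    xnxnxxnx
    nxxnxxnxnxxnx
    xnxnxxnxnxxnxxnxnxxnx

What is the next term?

nxxnxxnxnxxnxxnxnxxnxnxxnxxnxnxxnx

From term 3 onward, concatenate the second-to-last term with the last: x·nx = xnx, nx·xnx = nxxnx, …
So term 8 is nxxnxxnxnxxnx·xnxnxxnxnxxnxxnxnxxnx.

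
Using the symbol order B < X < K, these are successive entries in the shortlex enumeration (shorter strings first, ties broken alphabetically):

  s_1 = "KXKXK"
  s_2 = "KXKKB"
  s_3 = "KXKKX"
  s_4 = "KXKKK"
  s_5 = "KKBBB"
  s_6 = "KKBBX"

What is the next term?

The successor of KKBBX increments the rightmost position that isn't already K and resets every position after it to B.

KKBBK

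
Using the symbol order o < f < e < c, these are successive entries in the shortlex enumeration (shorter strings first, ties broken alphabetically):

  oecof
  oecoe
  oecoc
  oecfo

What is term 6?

oecfe

Stepping forward 2 times from oecfo: oecfo → oecff, then the target.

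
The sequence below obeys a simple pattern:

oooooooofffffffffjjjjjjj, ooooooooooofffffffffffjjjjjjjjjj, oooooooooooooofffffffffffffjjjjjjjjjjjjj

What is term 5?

Term n consists of 3n-1 o's, followed by 2n+3 f's, followed by 3n-2 j's, where the shown terms are n = 3, 4, 5.
Setting n = 7 gives 20, 17, 19 characters in each block.

oooooooooooooooooooofffffffffffffffffjjjjjjjjjjjjjjjjjjj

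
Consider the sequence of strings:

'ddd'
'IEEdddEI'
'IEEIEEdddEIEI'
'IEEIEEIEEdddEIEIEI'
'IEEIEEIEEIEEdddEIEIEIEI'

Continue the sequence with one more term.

Every step adds IEE to the front and EI to the end of the previous string.
So the next term is IEE·IEEIEEIEEIEEdddEIEIEIEI·EI.

IEEIEEIEEIEEIEEdddEIEIEIEIEI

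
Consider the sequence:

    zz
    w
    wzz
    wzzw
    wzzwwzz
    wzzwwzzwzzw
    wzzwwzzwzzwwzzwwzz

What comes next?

wzzwwzzwzzwwzzwwzzwzzwwzzwzzw

Each term (from the third on) is the previous term followed by the one before it: term 3 = w·zz = wzz.
So term 8 is wzzwwzzwzzwwzzwwzz·wzzwwzzwzzw.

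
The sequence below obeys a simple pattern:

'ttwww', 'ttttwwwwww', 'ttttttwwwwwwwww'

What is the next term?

Each string has the form t^{2n} w^{3n} (n = 1, 2, …).
At n = 4 the blocks have lengths 8, 12.

ttttttttwwwwwwwwwwww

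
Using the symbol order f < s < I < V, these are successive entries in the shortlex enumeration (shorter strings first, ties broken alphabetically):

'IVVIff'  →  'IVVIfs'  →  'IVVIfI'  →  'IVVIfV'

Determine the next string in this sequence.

Treat IVVIfV as a base-4 numeral over the given alphabet and add one, carrying through any trailing V's.

IVVIsf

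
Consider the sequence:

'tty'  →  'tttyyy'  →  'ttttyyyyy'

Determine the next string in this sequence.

Term n consists of n+1 t's, followed by 2n-1 y's (n = 1, 2, …).
Setting n = 4 gives 5, 7 characters in each block.

tttttyyyyyyy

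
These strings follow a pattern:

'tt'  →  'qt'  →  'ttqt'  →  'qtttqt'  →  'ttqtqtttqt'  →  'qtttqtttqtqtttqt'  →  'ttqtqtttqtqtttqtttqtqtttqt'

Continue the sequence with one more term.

qtttqtttqtqtttqtttqtqtttqtqtttqtttqtqtttqt

This is a Fibonacci-style word recurrence s(k) = s(k−2)·s(k−1): e.g. tt·qt = ttqt.
The next term joins qtttqtttqtqtttqt and ttqtqtttqtqtttqtttqtqtttqt.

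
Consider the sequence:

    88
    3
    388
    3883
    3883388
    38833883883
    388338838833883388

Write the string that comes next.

38833883883388338838833883883

Each term (from the third on) is the previous term followed by the one before it: term 3 = 3·88 = 388.
Continuing: 388338838833883388 · 38833883883 gives term 8.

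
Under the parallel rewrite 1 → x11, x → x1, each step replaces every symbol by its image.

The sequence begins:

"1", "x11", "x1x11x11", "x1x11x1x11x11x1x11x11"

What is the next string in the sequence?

x1x11x1x11x11x1x11x1x11x11x1x11x11x1x11x1x11x11x1x11x11

Applying the rule to each of the 21 symbols of x1x11x1x11x11x1x11x11 gives the pieces x1 x11 x1 x11 x11 x1 x11 x1 x11 x11 x1 x11 x11 x1 x11 x1 x11 x11 x1 x11 x11, which concatenate to the answer.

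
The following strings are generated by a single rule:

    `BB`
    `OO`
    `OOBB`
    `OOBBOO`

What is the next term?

This is a Fibonacci-style word recurrence s(k) = s(k−1)·s(k−2): e.g. OO·BB = OOBB.
Continuing: OOBBOO · OOBB gives term 5.

OOBBOOOOBB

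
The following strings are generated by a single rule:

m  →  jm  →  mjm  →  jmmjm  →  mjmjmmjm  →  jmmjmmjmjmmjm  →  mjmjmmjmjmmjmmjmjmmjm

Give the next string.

jmmjmmjmjmmjmmjmjmmjmjmmjmmjmjmmjm

From term 3 onward, concatenate the second-to-last term with the last: m·jm = mjm, jm·mjm = jmmjm, …
So term 8 is jmmjmmjmjmmjm·mjmjmmjmjmmjmmjmjmmjm.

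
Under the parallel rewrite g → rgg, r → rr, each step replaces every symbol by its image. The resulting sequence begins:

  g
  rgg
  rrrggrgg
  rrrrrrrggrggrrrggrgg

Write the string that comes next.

Rewriting the 20 symbols of rrrrrrrggrggrrrggrgg one by one yields rr rr rr rr rr rr rr rgg rgg rr rgg rgg rr rr rr rgg rgg rr rgg rgg; concatenated:

rrrrrrrrrrrrrrrggrggrrrggrggrrrrrrrggrggrrrggrgg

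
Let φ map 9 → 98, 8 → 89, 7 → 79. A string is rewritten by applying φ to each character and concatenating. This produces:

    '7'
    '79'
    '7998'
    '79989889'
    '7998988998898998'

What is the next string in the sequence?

Replace each of the 16 characters of 7998988998898998 in place — 79 98 98 89 98 89 89 98 98 89 89 98 89 98 98 89 — and concatenate.

79989889988989989889899889989889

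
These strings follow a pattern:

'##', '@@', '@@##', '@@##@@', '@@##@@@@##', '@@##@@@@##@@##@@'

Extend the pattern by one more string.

@@##@@@@##@@##@@@@##@@@@##

This is a Fibonacci-style word recurrence s(k) = s(k−1)·s(k−2): e.g. @@·## = @@##.
Continuing: @@##@@@@##@@##@@ · @@##@@@@## gives term 7.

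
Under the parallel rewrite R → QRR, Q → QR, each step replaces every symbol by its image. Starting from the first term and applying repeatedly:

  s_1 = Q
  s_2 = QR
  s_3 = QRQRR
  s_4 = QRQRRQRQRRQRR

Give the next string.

Rewriting the 13 symbols of QRQRRQRQRRQRR one by one yields QR QRR QR QRR QRR QR QRR QR QRR QRR QR QRR QRR; concatenated:

QRQRRQRQRRQRRQRQRRQRQRRQRRQRQRRQRR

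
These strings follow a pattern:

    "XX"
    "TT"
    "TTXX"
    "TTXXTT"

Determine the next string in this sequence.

TTXXTTTTXX

This is a Fibonacci-style word recurrence s(k) = s(k−1)·s(k−2): e.g. TT·XX = TTXX.
So term 5 is TTXXTT·TTXX.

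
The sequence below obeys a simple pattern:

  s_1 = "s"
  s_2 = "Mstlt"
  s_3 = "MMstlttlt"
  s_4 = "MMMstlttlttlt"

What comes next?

Each term wraps the previous one in M on the left and tlt on the right.
So the next term is M·MMMstlttlttlt·tlt.

MMMMstlttlttlttlt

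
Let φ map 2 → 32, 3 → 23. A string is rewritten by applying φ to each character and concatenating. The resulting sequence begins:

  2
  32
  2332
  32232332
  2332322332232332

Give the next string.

Rewriting the 16 symbols of 2332322332232332 one by one yields 32 23 23 32 23 32 32 23 23 32 32 23 32 23 23 32; concatenated:

32232332233232232332322332232332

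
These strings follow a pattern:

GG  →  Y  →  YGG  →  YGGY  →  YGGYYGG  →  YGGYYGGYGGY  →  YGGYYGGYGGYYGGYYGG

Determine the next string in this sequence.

This is a Fibonacci-style word recurrence s(k) = s(k−1)·s(k−2): e.g. Y·GG = YGG.
Continuing: YGGYYGGYGGYYGGYYGG · YGGYYGGYGGY gives term 8.

YGGYYGGYGGYYGGYYGGYGGYYGGYGGY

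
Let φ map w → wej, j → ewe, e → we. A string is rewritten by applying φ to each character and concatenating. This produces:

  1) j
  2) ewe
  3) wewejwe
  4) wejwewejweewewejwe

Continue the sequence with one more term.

Applying the rule to each of the 18 symbols of wejwewejweewewejwe gives the pieces wej we ewe wej we wej we ewe wej we we wej we wej we ewe wej we, which concatenate to the answer.

wejweewewejwewejweewewejwewewejwewejweewewejwe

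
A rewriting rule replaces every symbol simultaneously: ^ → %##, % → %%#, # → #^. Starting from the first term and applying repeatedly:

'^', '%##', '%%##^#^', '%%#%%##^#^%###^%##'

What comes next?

Replace each of the 18 characters of %%#%%##^#^%###^%## in place — %%# %%# #^ %%# %%# #^ #^ %## #^ %## %%# #^ #^ #^ %## %%# #^ #^ — and concatenate.

%%#%%##^%%#%%##^#^%###^%##%%##^#^#^%##%%##^#^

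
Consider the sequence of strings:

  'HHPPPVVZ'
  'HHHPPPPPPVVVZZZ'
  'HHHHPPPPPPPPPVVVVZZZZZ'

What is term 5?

Each string has the form H^{n+1} P^{3n} V^{n+1} Z^{2n-1} (n = 1, 2, …).
At n = 5 the blocks have lengths 6, 15, 6, 9.

HHHHHHPPPPPPPPPPPPPPPVVVVVVZZZZZZZZZ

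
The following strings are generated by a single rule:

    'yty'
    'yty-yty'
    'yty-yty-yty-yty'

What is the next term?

Each string is two copies of the previous one joined by '-'.
Doubling yty-yty-yty-yty with '-' between the halves:

yty-yty-yty-yty-yty-yty-yty-yty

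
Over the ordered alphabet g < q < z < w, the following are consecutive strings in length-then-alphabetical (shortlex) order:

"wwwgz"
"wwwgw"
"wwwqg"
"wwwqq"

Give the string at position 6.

Continuing the enumeration 2 steps past wwwqq: wwwqq → wwwqz → (answer).

wwwqw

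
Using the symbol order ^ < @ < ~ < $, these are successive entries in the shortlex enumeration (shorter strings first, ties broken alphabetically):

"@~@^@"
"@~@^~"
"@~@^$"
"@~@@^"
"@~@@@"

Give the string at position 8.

@~@~^

Advancing 3 positions from @~@@@ through @~@@@ → @~@@~ → @~@@$ reaches term 8.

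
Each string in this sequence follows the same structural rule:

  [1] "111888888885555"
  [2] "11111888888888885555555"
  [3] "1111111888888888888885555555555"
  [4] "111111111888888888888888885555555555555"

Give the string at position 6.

1111111111111888888888888888888888885555555555555555555

Each string has the form 1^{2n-1} 8^{3n+2} 5^{3n-2}, where the shown terms are n = 2, 3, 4, 5.
Setting n = 7 gives 13, 23, 19 characters in each block.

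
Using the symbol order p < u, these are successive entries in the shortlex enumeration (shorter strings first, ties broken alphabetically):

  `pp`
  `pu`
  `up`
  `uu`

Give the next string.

uu is the last string of length 2, so the next is the first of length 3: p repeated 3 times.

ppp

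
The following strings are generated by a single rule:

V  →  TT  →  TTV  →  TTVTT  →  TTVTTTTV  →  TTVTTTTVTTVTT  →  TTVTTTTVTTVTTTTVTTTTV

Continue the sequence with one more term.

TTVTTTTVTTVTTTTVTTTTVTTVTTTTVTTVTT

This is a Fibonacci-style word recurrence s(k) = s(k−1)·s(k−2): e.g. TT·V = TTV.
So term 8 is TTVTTTTVTTVTTTTVTTTTV·TTVTTTTVTTVTT.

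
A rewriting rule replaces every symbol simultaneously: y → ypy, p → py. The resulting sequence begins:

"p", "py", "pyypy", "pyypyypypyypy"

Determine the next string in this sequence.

Applying the rule to each of the 13 symbols of pyypyypypyypy gives the pieces py ypy ypy py ypy ypy py ypy py ypy ypy py ypy, which concatenate to the answer.

pyypyypypyypyypypyypypyypyypypyypy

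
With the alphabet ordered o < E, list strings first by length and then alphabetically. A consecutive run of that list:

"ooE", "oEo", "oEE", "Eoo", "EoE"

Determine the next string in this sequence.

EEo

Treat EoE as a base-2 numeral over the given alphabet and add one, carrying through any trailing E's.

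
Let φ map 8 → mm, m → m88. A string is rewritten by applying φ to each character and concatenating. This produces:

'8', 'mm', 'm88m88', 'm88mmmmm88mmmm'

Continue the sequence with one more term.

φ(m88mmmmm88mmmm) expands symbol-by-symbol to m88 mm mm m88 m88 m88 m88 m88 mm mm m88 m88 m88 m88; joining the 14 pieces gives the next term.

m88mmmmm88m88m88m88m88mmmmm88m88m88m88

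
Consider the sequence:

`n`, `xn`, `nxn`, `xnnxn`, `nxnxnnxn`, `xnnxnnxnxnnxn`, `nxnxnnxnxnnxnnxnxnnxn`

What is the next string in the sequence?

This is a Fibonacci-style word recurrence s(k) = s(k−2)·s(k−1): e.g. n·xn = nxn.
The next term joins xnnxnnxnxnnxn and nxnxnnxnxnnxnnxnxnnxn.

xnnxnnxnxnnxnnxnxnnxnxnnxnnxnxnnxn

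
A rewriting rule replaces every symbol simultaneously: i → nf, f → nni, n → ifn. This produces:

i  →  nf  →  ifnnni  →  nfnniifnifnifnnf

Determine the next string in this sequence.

ifnnniifnifnnfnfnniifnnfnniifnnfnniifnifnnni

Replace each of the 16 characters of nfnniifnifnifnnf in place — ifn nni ifn ifn nf nf nni ifn nf nni ifn nf nni ifn ifn nni — and concatenate.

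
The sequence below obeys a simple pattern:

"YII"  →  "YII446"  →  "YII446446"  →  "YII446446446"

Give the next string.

YII446446446446

Every step adds 446 to the end: s(k+1) = s(k)·446.
So the next term is YII446446446·446.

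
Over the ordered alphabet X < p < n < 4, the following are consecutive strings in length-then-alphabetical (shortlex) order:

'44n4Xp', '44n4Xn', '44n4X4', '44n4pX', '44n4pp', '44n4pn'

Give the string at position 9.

Advancing 3 positions from 44n4pn through 44n4pn → 44n4p4 → 44n4nX reaches term 9.

44n4np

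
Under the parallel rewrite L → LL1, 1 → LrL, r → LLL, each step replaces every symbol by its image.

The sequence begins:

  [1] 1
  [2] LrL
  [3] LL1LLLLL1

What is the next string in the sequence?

Rewriting each symbol of LL1LLLLL1: L→LL1, L→LL1, 1→LrL, L→LL1, L→LL1, L→LL1, L→LL1, L→LL1, 1→LrL, which concatenates to LL1 LL1 LrL LL1 LL1 LL1 LL1 LL1 LrL.

LL1LL1LrLLL1LL1LL1LL1LL1LrL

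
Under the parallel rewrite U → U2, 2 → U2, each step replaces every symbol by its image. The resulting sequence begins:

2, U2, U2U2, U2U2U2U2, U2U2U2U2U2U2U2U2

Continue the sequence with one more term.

U2U2U2U2U2U2U2U2U2U2U2U2U2U2U2U2

Replace each of the 16 characters of U2U2U2U2U2U2U2U2 in place — U2 U2 U2 U2 U2 U2 U2 U2 U2 U2 U2 U2 U2 U2 U2 U2 — and concatenate.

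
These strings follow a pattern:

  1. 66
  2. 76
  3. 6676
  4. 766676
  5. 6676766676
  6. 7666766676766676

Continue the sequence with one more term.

From term 3 onward, concatenate the second-to-last term with the last: 66·76 = 6676, 76·6676 = 766676, …
Continuing: 6676766676 · 7666766676766676 gives term 7.

66767666767666766676766676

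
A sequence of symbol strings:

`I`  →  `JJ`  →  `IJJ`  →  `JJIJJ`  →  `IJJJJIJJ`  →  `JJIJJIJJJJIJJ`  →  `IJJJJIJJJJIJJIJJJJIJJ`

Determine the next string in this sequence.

This is a Fibonacci-style word recurrence s(k) = s(k−2)·s(k−1): e.g. I·JJ = IJJ.
Continuing: JJIJJIJJJJIJJ · IJJJJIJJJJIJJIJJJJIJJ gives term 8.

JJIJJIJJJJIJJIJJJJIJJJJIJJIJJJJIJJ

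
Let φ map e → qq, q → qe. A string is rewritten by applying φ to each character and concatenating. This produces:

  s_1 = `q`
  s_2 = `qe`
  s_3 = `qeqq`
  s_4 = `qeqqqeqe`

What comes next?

qeqqqeqeqeqqqeqq

Rewriting each symbol of qeqqqeqe: q→qe, e→qq, q→qe, q→qe, q→qe, e→qq, q→qe, e→qq, which concatenates to qe qq qe qe qe qq qe qq.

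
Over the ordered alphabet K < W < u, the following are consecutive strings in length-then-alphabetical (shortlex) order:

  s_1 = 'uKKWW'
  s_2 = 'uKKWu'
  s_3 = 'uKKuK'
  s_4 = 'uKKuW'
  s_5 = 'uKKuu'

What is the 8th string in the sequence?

Stepping forward 3 times from uKKuu: uKKuu → uKWKK → uKWKW, then the target.

uKWKu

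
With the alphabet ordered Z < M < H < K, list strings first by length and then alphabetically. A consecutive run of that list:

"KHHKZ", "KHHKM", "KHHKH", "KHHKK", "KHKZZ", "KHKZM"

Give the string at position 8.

KHKZK

Continuing the enumeration 2 steps past KHKZM: KHKZM → KHKZH → (answer).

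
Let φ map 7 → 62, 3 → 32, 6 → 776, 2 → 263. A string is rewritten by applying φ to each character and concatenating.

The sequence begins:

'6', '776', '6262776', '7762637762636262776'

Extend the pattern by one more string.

6262776263776326262776263776327762637762636262776

Applying the rule to each of the 19 symbols of 7762637762636262776 gives the pieces 62 62 776 263 776 32 62 62 776 263 776 32 776 263 776 263 62 62 776, which concatenate to the answer.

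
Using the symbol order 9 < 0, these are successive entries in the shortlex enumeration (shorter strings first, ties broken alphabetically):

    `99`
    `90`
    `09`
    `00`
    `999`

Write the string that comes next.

990

Treat 999 as a base-2 numeral over the given alphabet and add one, carrying through any trailing 0's.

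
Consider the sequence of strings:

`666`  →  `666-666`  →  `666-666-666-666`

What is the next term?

Each string is two copies of the previous one joined by '-'.
One more doubling of 666-666-666-666 gives the answer.

666-666-666-666-666-666-666-666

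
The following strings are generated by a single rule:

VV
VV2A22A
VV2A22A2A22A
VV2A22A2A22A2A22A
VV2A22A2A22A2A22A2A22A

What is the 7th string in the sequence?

The strings grow by a fixed suffix 2A22A each time.
From VV2A22A2A22A2A22A2A22A, 2 further steps: VV2A22A2A22A2A22A2A22A → VV2A22A2A22A2A22A2A22A2A22A → (answer).

VV2A22A2A22A2A22A2A22A2A22A2A22A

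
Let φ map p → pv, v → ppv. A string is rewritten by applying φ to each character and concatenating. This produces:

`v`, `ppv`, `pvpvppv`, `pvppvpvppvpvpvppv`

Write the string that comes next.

Replace each of the 17 characters of pvppvpvppvpvpvppv in place — pv ppv pv pv ppv pv ppv pv pv ppv pv ppv pv ppv pv pv ppv — and concatenate.

pvppvpvpvppvpvppvpvpvppvpvppvpvppvpvpvppv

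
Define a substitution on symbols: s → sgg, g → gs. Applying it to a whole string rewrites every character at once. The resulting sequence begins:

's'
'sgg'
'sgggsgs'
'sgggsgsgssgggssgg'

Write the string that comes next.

Replace each of the 17 characters of sgggsgsgssgggssgg in place — sgg gs gs gs sgg gs sgg gs sgg sgg gs gs gs sgg sgg gs gs — and concatenate.

sgggsgsgssgggssgggssggsgggsgsgssggsgggsgs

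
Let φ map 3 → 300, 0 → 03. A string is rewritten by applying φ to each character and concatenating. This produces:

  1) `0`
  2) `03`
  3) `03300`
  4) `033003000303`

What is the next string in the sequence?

Apply φ to 033003000303 symbol by symbol: 0→03, 3→300, 3→300, 0→03, 0→03, 3→300, 0→03, 0→03, 0→03, 3→300, 0→03, 3→300; joined: 03 300 300 03 03 300 03 03 03 300 03 300.

03300300030330003030330003300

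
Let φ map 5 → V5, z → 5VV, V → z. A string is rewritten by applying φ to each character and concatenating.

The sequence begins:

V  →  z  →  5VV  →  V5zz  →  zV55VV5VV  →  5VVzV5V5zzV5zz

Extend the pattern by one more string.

V5zz5VVzV5zV55VV5VVzV55VV5VV

Replace each of the 14 characters of 5VVzV5V5zzV5zz in place — V5 z z 5VV z V5 z V5 5VV 5VV z V5 5VV 5VV — and concatenate.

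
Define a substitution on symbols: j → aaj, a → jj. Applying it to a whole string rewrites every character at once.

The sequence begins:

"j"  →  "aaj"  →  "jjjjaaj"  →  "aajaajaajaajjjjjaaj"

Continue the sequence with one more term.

jjjjaajjjjjaajjjjjaajjjjjaajaajaajaajaajjjjjaaj

Applying the rule to each of the 19 symbols of aajaajaajaajjjjjaaj gives the pieces jj jj aaj jj jj aaj jj jj aaj jj jj aaj aaj aaj aaj aaj jj jj aaj, which concatenate to the answer.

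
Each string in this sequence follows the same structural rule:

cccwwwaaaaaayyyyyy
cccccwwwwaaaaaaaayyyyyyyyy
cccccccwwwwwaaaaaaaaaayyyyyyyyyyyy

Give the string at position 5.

Each string has the form c^{2n-1} w^{n+1} a^{2n+2} y^{3n}, where the shown terms are n = 2, 3, 4.
At n = 6 the blocks have lengths 11, 7, 14, 18.

cccccccccccwwwwwwwaaaaaaaaaaaaaayyyyyyyyyyyyyyyyyy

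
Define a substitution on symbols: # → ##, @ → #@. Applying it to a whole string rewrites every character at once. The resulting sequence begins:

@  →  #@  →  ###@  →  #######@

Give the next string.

###############@

Rewriting each symbol of #######@: #→##, #→##, #→##, #→##, #→##, #→##, #→##, @→#@, which concatenates to ## ## ## ## ## ## ## #@.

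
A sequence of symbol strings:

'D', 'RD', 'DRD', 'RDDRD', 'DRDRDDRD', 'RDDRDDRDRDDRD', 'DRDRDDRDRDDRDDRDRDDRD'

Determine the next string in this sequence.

Each term (from the third on) is the two preceding terms concatenated in order: term 3 = D·RD = DRD.
Continuing: RDDRDDRDRDDRD · DRDRDDRDRDDRDDRDRDDRD gives term 8.

RDDRDDRDRDDRDDRDRDDRDRDDRDDRDRDDRD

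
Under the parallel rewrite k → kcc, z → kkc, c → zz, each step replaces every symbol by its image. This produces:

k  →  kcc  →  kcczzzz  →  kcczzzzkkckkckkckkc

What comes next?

kcczzzzkkckkckkckkckcckcczzkcckcczzkcckcczzkcckcczz

Replace each of the 19 characters of kcczzzzkkckkckkckkc in place — kcc zz zz kkc kkc kkc kkc kcc kcc zz kcc kcc zz kcc kcc zz kcc kcc zz — and concatenate.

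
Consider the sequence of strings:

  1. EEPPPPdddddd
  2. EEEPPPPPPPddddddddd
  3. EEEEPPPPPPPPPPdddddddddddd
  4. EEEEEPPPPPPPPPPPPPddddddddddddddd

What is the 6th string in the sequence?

EEEEEEEPPPPPPPPPPPPPPPPPPPddddddddddddddddddddd

The n-th term is n E's then 3n-2 P's then 3n d's, where the shown terms are n = 2, 3, 4, 5.
For term 6, n = 7, so the run lengths are 7, 19, 21.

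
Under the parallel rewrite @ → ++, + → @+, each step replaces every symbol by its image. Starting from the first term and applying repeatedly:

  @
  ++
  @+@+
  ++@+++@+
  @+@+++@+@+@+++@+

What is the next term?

++@+++@+@+@+++@+++@+++@+@+@+++@+

Replace each of the 16 characters of @+@+++@+@+@+++@+ in place — ++ @+ ++ @+ @+ @+ ++ @+ ++ @+ ++ @+ @+ @+ ++ @+ — and concatenate.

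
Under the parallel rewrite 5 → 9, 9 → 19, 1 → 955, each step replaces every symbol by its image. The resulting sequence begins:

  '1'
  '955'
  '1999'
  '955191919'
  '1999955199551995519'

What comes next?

Rewriting the 19 symbols of 1999955199551995519 one by one yields 955 19 19 19 19 9 9 955 19 19 9 9 955 19 19 9 9 955 19; concatenated:

955191919199995519199995519199995519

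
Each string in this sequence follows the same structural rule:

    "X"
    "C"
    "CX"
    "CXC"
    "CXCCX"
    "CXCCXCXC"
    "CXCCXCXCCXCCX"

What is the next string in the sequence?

Each term (from the third on) is the previous term followed by the one before it: term 3 = C·X = CX.
The next term joins CXCCXCXCCXCCX and CXCCXCXC.

CXCCXCXCCXCCXCXCCXCXC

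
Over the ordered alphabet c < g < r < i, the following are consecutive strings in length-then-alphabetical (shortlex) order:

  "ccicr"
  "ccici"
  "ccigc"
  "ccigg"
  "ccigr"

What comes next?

The successor of ccigr increments the rightmost position that isn't already i and resets every position after it to c.

ccigi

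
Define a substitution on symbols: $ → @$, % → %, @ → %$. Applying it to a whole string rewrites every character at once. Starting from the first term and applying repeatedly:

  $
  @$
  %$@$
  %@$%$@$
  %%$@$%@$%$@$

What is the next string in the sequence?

Expanding %%$@$%@$%$@$: %→%, %→%, $→@$, @→%$, $→@$, %→%, @→%$, $→@$, %→%, $→@$, @→%$, $→@$. Concatenated: % % @$ %$ @$ % %$ @$ % @$ %$ @$.

%%@$%$@$%%$@$%@$%$@$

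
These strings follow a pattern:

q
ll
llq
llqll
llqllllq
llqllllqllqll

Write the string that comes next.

From term 3 onward, concatenate the last term with the second-to-last: ll·q = llq, llq·ll = llqll, …
So term 7 is llqllllqllqll·llqllllq.

llqllllqllqllllqllllq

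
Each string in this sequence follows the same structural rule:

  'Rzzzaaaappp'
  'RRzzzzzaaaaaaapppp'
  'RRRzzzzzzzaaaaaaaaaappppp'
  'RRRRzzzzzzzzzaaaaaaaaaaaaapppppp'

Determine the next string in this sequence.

RRRRRzzzzzzzzzzzaaaaaaaaaaaaaaaappppppp

Term n consists of n-1 R's, followed by 2n-1 z's, followed by 3n-2 a's, followed by n+1 p's, where the shown terms are n = 2, 3, 4, 5.
At n = 6 the blocks have lengths 5, 11, 16, 7.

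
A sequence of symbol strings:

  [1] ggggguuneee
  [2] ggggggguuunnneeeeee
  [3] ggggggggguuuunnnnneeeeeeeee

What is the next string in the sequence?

ggggggggggguuuuunnnnnnneeeeeeeeeeee

Each string has the form g^{2n+3} u^{n+1} n^{2n-1} e^{3n} (n = 1, 2, …).
For the next term, n = 4, so the run lengths are 11, 5, 7, 12.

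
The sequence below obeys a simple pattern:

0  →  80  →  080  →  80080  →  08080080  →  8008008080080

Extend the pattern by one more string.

This is a Fibonacci-style word recurrence s(k) = s(k−2)·s(k−1): e.g. 0·80 = 080.
So term 7 is 08080080·8008008080080.

080800808008008080080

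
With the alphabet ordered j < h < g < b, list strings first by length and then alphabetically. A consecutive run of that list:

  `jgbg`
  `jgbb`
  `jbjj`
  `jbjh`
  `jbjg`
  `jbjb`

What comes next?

The successor of jbjb increments the rightmost position that isn't already b and resets every position after it to j.

jbhj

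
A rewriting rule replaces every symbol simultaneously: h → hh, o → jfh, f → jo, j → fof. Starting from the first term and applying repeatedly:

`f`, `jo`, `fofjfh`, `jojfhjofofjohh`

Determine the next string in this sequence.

Rewriting the 14 symbols of jojfhjofofjohh one by one yields fof jfh fof jo hh fof jfh jo jfh jo fof jfh hh hh; concatenated:

fofjfhfofjohhfofjfhjojfhjofofjfhhhhh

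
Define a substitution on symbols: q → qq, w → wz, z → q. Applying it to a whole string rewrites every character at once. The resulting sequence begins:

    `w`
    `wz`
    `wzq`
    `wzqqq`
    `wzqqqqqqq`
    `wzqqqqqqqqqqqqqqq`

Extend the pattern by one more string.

Replace each of the 17 characters of wzqqqqqqqqqqqqqqq in place — wz q qq qq qq qq qq qq qq qq qq qq qq qq qq qq qq — and concatenate.

wzqqqqqqqqqqqqqqqqqqqqqqqqqqqqqqq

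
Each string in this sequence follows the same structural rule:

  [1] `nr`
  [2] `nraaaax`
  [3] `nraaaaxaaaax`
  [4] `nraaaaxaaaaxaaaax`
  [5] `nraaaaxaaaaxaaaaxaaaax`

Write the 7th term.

The strings grow by a fixed suffix aaaax each time.
From nraaaaxaaaaxaaaaxaaaax, 2 further steps: nraaaaxaaaaxaaaaxaaaax → nraaaaxaaaaxaaaaxaaaaxaaaax → (answer).

nraaaaxaaaaxaaaaxaaaaxaaaaxaaaax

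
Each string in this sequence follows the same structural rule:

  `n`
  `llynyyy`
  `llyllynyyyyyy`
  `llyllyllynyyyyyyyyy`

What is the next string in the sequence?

llyllyllyllynyyyyyyyyyyyy

s(k+1) = lly·s(k)·yyy, so each term gains lly as a prefix and yyy as a suffix.
One more step from llyllyllynyyyyyyyyy gives the answer.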